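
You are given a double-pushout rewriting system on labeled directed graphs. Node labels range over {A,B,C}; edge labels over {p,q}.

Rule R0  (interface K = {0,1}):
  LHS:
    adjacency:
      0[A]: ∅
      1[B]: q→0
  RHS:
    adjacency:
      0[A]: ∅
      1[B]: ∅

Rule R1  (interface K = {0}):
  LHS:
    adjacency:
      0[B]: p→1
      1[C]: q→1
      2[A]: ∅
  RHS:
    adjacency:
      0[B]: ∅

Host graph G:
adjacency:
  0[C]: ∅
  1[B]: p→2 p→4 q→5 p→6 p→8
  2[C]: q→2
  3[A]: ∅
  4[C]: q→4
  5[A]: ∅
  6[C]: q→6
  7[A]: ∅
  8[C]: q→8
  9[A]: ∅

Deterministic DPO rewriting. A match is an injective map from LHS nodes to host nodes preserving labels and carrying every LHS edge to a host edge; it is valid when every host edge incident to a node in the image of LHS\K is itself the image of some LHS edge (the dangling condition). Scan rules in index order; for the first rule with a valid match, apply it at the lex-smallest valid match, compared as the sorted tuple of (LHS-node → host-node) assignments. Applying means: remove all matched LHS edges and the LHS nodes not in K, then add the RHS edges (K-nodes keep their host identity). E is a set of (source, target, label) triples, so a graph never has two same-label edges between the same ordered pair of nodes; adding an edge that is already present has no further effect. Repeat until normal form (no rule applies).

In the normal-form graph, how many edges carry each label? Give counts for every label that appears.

Answer: (no edges)

Rewrite trace:
start.  V:10 E:9  edges: 1-p->2 1-p->4 1-q->5 1-p->6 1-p->8 2-q->2 4-q->4 6-q->6 8-q->8
1. fire R0 via {0↦5, 1↦1}  →  V:10 E:8  edges: 1-p->2 1-p->4 1-p->6 1-p->8 2-q->2 4-q->4 6-q->6 8-q->8
2. fire R1 via {0↦1, 1↦2, 2↦3}  →  V:8 E:6  edges: 1-p->4 1-p->6 1-p->8 4-q->4 6-q->6 8-q->8
3. fire R1 via {0↦1, 1↦4, 2↦5}  →  V:6 E:4  edges: 1-p->6 1-p->8 6-q->6 8-q->8
4. fire R1 via {0↦1, 1↦6, 2↦7}  →  V:4 E:2  edges: 1-p->8 8-q->8
5. fire R1 via {0↦1, 1↦8, 2↦9}  →  V:2 E:0  edges: ∅
normal form: no rule applies after step 5
NF edges: []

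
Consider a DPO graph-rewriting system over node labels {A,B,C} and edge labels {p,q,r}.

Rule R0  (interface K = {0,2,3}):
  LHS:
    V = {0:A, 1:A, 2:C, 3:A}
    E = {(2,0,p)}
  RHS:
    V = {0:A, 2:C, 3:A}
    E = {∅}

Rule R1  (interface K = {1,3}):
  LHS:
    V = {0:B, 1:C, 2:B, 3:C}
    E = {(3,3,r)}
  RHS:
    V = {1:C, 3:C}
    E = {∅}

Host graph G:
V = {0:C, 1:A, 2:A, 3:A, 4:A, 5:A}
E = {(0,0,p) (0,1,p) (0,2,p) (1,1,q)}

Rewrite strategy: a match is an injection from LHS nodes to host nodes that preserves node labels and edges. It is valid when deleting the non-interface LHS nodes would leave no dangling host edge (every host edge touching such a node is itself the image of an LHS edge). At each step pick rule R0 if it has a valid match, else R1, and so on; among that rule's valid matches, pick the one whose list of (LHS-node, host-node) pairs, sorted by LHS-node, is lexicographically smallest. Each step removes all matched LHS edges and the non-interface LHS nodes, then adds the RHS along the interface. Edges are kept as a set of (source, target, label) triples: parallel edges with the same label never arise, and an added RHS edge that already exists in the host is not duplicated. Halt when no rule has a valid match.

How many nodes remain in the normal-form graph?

initial: |V|=6 |E|=4  E = 0-p->0 0-p->1 0-p->2 1-q->1
step 1: apply R0 at {0↦1, 1↦3, 2↦0, 3↦2}  → |V|=5 |E|=3  E = 0-p->0 0-p->2 1-q->1
step 2: apply R0 at {0↦2, 1↦4, 2↦0, 3↦1}  → |V|=4 |E|=2  E = 0-p->0 1-q->1
halt: no rule applies after step 2
NF nodes: {0:C, 1:A, 2:A, 5:A}

Answer: 4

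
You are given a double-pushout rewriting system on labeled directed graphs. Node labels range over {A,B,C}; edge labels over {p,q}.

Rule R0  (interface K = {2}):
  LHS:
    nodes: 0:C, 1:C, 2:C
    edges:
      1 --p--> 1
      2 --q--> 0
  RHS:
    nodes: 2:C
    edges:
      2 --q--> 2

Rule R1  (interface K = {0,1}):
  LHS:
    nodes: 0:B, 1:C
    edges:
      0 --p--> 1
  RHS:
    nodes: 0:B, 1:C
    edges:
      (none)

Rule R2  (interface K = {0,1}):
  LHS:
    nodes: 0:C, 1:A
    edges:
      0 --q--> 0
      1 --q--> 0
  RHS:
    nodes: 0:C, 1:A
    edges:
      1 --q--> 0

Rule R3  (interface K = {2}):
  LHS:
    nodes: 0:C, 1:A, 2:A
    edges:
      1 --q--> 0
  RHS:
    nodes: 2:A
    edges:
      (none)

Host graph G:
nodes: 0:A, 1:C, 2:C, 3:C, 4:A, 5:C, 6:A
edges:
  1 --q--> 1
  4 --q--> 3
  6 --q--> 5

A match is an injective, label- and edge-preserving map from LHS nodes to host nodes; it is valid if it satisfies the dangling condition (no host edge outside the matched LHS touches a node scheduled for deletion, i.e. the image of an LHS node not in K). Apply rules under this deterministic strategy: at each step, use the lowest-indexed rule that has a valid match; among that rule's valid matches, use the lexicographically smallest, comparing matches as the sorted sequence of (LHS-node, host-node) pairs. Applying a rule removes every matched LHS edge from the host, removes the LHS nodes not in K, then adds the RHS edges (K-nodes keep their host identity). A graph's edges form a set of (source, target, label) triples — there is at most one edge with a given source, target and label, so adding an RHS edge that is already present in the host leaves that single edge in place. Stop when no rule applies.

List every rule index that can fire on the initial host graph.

Answer: [R3]

Derivation:
R0: no valid match — LHS pattern not found
R1: no valid match — LHS pattern not found
R2: no valid match — LHS pattern not found
R3: 4 valid matches — {0↦3, 1↦4, 2↦0}, {0↦3, 1↦4, 2↦6}, {0↦5, 1↦6, 2↦0} (+1 more)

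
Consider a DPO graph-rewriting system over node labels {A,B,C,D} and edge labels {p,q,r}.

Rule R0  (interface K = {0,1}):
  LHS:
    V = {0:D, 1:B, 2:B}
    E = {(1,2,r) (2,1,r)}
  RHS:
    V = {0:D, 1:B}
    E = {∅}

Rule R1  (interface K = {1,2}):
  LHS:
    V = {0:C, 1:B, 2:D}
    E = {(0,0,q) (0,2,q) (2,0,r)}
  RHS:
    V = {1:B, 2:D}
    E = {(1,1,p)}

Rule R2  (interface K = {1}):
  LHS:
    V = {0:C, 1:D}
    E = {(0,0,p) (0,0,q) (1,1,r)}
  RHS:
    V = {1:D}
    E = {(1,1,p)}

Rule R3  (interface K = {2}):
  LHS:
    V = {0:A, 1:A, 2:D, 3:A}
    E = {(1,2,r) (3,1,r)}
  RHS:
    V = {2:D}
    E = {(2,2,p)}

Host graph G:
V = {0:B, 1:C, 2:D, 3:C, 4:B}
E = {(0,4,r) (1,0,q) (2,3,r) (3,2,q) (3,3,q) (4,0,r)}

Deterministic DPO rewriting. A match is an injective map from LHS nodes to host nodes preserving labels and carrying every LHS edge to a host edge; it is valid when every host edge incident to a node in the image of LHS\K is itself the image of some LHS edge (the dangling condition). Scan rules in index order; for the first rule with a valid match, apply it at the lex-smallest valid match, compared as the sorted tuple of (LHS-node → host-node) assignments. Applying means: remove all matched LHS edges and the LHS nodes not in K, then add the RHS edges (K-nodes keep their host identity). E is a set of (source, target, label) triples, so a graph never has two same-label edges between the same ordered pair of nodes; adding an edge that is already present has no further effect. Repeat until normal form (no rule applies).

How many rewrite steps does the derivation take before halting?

Answer: 2

Derivation:
start.  V:5 E:6  edges: 0-r->4 1-q->0 2-r->3 3-q->2 3-q->3 4-r->0
1. fire R0 via {0↦2, 1↦0, 2↦4}  →  V:4 E:4  edges: 1-q->0 2-r->3 3-q->2 3-q->3
2. fire R1 via {0↦3, 1↦0, 2↦2}  →  V:3 E:2  edges: 0-p->0 1-q->0
normal form: no rule applies after step 2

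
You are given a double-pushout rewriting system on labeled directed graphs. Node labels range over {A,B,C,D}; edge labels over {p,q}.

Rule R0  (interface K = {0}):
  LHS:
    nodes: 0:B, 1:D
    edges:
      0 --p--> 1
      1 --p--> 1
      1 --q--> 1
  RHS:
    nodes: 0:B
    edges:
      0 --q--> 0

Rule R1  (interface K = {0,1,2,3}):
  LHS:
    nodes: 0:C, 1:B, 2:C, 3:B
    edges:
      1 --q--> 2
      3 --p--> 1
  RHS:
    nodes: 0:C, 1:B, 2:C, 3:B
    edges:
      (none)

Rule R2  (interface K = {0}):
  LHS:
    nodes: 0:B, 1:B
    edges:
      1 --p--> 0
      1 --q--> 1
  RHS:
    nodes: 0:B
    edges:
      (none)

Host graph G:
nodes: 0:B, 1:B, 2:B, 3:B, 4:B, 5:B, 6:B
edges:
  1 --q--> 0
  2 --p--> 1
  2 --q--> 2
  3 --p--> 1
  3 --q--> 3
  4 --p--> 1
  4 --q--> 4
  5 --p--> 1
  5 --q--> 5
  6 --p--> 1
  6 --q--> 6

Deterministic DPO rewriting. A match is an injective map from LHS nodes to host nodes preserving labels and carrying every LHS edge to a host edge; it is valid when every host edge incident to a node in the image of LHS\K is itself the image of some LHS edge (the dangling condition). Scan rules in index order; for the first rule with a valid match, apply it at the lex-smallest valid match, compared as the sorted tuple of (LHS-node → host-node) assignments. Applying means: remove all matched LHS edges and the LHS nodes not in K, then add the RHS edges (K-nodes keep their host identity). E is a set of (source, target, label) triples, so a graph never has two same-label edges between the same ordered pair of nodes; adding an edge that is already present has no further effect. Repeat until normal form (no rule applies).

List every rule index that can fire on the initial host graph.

R0: no valid match — LHS pattern not found
R1: no valid match — LHS pattern not found
R2: 5 valid matches — {0↦1, 1↦2}, {0↦1, 1↦3}, {0↦1, 1↦4} (+2 more)

Answer: [R2]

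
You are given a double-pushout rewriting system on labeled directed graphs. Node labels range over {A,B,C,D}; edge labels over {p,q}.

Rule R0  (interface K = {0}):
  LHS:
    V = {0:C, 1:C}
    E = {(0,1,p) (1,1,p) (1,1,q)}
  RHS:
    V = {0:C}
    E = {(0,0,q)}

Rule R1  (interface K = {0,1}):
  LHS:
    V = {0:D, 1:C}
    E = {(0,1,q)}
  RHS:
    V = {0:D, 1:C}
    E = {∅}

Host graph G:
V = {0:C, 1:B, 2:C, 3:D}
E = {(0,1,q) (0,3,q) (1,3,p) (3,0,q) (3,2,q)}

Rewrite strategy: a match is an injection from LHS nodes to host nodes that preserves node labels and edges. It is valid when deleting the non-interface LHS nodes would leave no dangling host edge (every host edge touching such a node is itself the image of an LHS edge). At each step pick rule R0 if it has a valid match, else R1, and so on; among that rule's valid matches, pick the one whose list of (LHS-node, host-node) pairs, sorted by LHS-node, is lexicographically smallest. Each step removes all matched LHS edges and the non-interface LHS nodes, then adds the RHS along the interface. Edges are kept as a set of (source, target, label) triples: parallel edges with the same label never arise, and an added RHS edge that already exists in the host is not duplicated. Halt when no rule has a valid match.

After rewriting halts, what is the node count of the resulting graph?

Answer: 4

Steps:
start.  V:4 E:5  edges: 0-q->1 0-q->3 1-p->3 3-q->0 3-q->2
1. fire R1 via {0↦3, 1↦0}  →  V:4 E:4  edges: 0-q->1 0-q->3 1-p->3 3-q->2
2. fire R1 via {0↦3, 1↦2}  →  V:4 E:3  edges: 0-q->1 0-q->3 1-p->3
halt: no rule applies after step 2
NF nodes: {0:C, 1:B, 2:C, 3:D}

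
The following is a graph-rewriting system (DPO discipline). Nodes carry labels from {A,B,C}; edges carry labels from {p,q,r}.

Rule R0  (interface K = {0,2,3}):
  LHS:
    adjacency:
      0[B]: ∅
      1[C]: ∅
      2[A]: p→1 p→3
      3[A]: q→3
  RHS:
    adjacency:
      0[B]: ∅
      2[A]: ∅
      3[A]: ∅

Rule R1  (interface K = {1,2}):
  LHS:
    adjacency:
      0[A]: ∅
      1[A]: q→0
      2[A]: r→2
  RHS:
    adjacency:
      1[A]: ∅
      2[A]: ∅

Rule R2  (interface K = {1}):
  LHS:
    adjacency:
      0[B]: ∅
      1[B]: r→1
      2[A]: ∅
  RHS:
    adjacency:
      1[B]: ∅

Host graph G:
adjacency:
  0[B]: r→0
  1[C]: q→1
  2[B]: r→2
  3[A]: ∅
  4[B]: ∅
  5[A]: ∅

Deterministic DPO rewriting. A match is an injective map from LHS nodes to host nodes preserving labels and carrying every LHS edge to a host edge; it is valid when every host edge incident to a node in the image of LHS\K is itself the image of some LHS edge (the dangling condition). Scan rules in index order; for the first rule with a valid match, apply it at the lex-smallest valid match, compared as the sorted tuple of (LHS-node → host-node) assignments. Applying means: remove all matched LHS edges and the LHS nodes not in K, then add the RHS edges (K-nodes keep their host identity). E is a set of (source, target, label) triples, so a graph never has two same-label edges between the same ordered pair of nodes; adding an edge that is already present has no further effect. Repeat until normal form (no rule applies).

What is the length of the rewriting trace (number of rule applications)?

[0] host  ⇒  6 nodes, 3 edges  {0-r->0 1-q->1 2-r->2}
[1] R2 @ {0↦4, 1↦0, 2↦3}  ⇒  4 nodes, 2 edges  {1-q->1 2-r->2}
[2] R2 @ {0↦0, 1↦2, 2↦5}  ⇒  2 nodes, 1 edges  {1-q->1}
final graph: no rule applies after step 2

Answer: 2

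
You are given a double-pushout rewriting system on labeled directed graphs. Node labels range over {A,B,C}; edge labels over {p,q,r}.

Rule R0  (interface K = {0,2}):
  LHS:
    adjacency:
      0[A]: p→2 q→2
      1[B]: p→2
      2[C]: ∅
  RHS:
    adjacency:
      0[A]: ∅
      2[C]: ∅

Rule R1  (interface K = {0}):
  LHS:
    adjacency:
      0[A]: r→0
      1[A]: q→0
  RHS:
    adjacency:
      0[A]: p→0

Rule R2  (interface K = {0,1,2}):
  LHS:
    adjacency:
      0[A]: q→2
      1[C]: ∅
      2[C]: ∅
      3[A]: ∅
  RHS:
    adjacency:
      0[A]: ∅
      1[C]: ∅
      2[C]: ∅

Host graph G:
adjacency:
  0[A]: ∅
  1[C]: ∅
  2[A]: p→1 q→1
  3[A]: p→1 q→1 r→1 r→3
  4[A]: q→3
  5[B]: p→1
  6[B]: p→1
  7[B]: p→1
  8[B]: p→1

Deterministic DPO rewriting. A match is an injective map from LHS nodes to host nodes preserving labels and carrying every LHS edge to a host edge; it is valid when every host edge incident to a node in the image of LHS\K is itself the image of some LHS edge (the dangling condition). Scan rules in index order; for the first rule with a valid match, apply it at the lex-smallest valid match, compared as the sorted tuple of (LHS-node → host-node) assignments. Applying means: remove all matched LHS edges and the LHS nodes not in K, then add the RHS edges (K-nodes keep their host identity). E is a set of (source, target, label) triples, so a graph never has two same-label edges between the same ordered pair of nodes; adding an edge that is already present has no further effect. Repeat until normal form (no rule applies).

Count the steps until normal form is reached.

[0] host  ⇒  9 nodes, 11 edges  {2-p->1 2-q->1 3-p->1 3-q->1 3-r->1 3-r->3 4-q->3 5-p->1 6-p->1 7-p->1 8-p->1}
[1] R0 @ {0↦2, 1↦5, 2↦1}  ⇒  8 nodes, 8 edges  {3-p->1 3-q->1 3-r->1 3-r->3 4-q->3 6-p->1 7-p->1 8-p->1}
[2] R0 @ {0↦3, 1↦6, 2↦1}  ⇒  7 nodes, 5 edges  {3-r->1 3-r->3 4-q->3 7-p->1 8-p->1}
[3] R1 @ {0↦3, 1↦4}  ⇒  6 nodes, 4 edges  {3-r->1 3-p->3 7-p->1 8-p->1}
final graph: no rule applies after step 3

Answer: 3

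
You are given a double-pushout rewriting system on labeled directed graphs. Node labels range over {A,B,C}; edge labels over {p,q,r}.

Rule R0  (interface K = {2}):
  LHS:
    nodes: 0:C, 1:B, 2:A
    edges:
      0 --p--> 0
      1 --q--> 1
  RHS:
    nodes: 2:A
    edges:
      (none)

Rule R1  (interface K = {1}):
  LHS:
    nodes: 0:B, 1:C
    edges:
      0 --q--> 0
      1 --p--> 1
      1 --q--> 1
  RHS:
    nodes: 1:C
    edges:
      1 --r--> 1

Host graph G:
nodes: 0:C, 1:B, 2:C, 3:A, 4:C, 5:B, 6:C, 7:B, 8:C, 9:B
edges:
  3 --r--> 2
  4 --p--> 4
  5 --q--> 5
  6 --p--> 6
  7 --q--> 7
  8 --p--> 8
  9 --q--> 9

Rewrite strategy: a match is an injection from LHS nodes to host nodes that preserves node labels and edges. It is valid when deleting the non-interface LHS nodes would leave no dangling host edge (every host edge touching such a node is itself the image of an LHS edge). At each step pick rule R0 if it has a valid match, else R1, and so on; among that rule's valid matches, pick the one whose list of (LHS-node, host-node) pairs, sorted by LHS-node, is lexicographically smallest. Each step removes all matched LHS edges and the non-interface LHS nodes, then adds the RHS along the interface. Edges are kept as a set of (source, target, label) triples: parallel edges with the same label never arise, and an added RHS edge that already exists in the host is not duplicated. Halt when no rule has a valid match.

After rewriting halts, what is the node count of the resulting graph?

Answer: 4

Steps:
[0] host  ⇒  10 nodes, 7 edges  {3-r->2 4-p->4 5-q->5 6-p->6 7-q->7 8-p->8 9-q->9}
[1] R0 @ {0↦4, 1↦5, 2↦3}  ⇒  8 nodes, 5 edges  {3-r->2 6-p->6 7-q->7 8-p->8 9-q->9}
[2] R0 @ {0↦6, 1↦7, 2↦3}  ⇒  6 nodes, 3 edges  {3-r->2 8-p->8 9-q->9}
[3] R0 @ {0↦8, 1↦9, 2↦3}  ⇒  4 nodes, 1 edges  {3-r->2}
halt: no rule applies after step 3
NF nodes: {0:C, 1:B, 2:C, 3:A}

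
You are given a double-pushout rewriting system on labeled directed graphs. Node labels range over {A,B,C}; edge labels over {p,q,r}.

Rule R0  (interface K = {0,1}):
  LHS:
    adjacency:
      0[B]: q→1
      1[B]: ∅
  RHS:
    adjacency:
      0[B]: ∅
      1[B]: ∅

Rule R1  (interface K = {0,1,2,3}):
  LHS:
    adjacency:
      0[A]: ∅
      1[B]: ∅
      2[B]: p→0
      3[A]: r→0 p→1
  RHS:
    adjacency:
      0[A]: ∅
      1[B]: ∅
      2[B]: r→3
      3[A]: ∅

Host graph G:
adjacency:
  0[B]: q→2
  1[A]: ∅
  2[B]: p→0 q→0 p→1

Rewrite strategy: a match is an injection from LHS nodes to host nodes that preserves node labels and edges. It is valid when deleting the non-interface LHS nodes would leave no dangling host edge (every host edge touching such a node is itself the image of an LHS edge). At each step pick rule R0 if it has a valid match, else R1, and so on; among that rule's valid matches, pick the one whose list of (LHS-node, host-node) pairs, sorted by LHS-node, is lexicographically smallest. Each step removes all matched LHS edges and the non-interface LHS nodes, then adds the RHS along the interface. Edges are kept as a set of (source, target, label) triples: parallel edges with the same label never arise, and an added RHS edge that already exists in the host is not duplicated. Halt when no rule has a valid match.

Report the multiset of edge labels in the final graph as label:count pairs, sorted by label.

[0] host  ⇒  3 nodes, 4 edges  {0-q->2 2-p->0 2-q->0 2-p->1}
[1] R0 @ {0↦0, 1↦2}  ⇒  3 nodes, 3 edges  {2-p->0 2-q->0 2-p->1}
[2] R0 @ {0↦2, 1↦0}  ⇒  3 nodes, 2 edges  {2-p->0 2-p->1}
normal form: no rule applies after step 2
NF edges: [(2, 0, 'p'), (2, 1, 'p')]

Answer: p:2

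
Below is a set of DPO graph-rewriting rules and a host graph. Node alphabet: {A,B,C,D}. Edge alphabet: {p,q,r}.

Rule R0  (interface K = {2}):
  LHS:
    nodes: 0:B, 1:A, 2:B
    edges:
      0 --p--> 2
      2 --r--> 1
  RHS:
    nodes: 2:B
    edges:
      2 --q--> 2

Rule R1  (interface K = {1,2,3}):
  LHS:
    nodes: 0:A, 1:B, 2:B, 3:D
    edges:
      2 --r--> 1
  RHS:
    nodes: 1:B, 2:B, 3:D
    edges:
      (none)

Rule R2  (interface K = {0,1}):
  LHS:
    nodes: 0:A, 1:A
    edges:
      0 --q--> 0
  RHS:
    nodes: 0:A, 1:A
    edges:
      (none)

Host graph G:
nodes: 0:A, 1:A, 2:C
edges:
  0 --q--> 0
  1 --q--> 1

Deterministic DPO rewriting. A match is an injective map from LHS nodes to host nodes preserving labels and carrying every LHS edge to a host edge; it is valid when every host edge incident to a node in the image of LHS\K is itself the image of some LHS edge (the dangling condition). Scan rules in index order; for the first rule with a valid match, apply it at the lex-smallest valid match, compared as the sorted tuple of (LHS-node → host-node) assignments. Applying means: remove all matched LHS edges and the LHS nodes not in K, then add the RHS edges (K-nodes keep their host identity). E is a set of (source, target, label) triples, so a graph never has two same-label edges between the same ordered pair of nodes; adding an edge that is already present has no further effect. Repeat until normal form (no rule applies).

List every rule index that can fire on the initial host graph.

R0: no valid match — LHS pattern not found
R1: no valid match — LHS pattern not found
R2: 2 valid matches — {0↦0, 1↦1}, {0↦1, 1↦0}

Answer: [R2]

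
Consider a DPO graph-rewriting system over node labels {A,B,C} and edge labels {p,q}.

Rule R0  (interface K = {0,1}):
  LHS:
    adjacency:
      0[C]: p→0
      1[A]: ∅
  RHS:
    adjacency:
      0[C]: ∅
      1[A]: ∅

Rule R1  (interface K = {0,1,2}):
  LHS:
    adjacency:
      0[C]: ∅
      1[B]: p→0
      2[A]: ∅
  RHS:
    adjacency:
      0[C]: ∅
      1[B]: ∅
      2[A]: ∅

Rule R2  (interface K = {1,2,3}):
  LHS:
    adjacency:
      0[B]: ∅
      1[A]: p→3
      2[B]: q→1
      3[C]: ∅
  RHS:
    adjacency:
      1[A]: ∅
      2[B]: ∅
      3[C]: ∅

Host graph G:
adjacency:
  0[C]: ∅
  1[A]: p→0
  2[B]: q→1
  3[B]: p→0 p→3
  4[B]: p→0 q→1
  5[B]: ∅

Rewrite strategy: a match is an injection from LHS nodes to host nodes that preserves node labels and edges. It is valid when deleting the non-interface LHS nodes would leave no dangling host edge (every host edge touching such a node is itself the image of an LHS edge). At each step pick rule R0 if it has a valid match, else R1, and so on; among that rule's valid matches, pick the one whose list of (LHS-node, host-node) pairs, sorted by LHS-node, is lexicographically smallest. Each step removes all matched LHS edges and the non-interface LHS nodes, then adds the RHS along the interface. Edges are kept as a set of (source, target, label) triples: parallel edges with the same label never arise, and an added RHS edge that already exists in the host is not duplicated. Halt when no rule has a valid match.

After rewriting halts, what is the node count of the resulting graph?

Answer: 5

Steps:
[0] host  ⇒  6 nodes, 6 edges  {1-p->0 2-q->1 3-p->0 3-p->3 4-p->0 4-q->1}
[1] R1 @ {0↦0, 1↦3, 2↦1}  ⇒  6 nodes, 5 edges  {1-p->0 2-q->1 3-p->3 4-p->0 4-q->1}
[2] R1 @ {0↦0, 1↦4, 2↦1}  ⇒  6 nodes, 4 edges  {1-p->0 2-q->1 3-p->3 4-q->1}
[3] R2 @ {0↦5, 1↦1, 2↦2, 3↦0}  ⇒  5 nodes, 2 edges  {3-p->3 4-q->1}
halt: no rule applies after step 3
NF nodes: {0:C, 1:A, 2:B, 3:B, 4:B}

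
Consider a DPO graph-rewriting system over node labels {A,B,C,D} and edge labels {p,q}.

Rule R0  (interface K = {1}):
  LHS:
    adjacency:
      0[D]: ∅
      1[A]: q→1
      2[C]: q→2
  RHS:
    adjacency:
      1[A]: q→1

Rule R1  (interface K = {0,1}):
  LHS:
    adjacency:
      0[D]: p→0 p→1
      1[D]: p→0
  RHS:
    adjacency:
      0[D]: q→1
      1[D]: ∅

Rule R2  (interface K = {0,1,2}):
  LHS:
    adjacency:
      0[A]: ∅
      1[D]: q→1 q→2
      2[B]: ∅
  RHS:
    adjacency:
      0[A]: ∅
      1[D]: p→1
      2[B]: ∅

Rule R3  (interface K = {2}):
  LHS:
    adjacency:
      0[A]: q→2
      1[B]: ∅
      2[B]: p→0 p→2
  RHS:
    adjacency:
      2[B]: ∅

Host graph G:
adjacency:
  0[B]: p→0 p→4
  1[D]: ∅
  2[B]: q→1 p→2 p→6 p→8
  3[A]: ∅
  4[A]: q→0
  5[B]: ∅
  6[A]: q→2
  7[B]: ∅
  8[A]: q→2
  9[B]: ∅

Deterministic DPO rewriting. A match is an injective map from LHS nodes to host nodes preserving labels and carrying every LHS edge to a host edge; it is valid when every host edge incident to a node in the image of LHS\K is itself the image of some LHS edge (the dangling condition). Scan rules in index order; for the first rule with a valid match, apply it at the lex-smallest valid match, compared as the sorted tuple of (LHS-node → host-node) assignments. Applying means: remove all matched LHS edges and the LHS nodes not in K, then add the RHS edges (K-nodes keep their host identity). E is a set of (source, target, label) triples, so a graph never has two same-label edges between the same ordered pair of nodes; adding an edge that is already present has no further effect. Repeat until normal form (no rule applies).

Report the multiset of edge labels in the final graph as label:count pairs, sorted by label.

Answer: p:1 q:2

Derivation:
start.  V:10 E:9  edges: 0-p->0 0-p->4 2-q->1 2-p->2 2-p->6 2-p->8 4-q->0 6-q->2 8-q->2
1. fire R3 via {0↦4, 1↦5, 2↦0}  →  V:8 E:6  edges: 2-q->1 2-p->2 2-p->6 2-p->8 6-q->2 8-q->2
2. fire R3 via {0↦6, 1↦0, 2↦2}  →  V:6 E:3  edges: 2-q->1 2-p->8 8-q->2
normal form: no rule applies after step 2
NF edges: [(2, 1, 'q'), (2, 8, 'p'), (8, 2, 'q')]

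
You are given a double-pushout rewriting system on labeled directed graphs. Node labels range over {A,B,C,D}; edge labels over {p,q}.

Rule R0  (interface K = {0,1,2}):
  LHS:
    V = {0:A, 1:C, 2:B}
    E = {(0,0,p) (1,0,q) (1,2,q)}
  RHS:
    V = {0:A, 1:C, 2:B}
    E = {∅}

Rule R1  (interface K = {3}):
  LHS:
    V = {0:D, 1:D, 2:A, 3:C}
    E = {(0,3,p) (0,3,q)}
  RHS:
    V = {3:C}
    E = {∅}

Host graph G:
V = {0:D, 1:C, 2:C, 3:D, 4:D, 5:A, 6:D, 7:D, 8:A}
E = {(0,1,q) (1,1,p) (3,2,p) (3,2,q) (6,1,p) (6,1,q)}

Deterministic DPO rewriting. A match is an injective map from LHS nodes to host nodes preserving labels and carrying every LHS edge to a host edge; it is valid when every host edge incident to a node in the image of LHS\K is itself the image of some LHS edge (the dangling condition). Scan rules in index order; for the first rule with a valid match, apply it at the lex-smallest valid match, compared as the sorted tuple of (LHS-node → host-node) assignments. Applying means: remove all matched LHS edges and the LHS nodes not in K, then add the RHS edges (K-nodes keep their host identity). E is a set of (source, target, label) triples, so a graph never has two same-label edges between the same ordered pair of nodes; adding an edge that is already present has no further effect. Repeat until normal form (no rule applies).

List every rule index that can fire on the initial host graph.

Answer: [R1]

Steps:
R0: no valid match — LHS pattern not found
R1: 8 valid matches — {0↦3, 1↦4, 2↦5, 3↦2}, {0↦3, 1↦4, 2↦8, 3↦2}, {0↦3, 1↦7, 2↦5, 3↦2} (+5 more)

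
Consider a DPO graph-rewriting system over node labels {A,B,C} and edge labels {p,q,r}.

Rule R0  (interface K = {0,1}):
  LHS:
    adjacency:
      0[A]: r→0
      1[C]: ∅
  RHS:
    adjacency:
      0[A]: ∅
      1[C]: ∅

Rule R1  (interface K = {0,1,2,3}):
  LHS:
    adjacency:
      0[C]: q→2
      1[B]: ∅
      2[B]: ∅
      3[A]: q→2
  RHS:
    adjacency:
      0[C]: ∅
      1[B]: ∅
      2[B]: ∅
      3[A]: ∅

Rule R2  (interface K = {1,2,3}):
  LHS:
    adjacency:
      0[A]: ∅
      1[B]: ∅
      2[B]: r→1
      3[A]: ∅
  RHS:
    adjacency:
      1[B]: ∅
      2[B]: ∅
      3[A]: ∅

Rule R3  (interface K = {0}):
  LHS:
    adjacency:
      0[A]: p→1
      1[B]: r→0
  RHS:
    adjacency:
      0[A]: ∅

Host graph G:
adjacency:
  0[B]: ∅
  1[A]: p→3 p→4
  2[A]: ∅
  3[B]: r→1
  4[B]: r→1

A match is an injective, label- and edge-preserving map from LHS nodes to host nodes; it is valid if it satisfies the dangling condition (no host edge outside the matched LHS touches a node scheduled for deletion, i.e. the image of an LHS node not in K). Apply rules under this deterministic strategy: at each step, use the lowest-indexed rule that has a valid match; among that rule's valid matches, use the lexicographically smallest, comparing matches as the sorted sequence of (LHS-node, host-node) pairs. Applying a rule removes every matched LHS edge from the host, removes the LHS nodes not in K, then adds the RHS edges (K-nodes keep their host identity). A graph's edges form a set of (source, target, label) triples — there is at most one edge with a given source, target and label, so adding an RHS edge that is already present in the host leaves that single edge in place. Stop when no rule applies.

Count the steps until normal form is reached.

[0] host  ⇒  5 nodes, 4 edges  {1-p->3 1-p->4 3-r->1 4-r->1}
[1] R3 @ {0↦1, 1↦3}  ⇒  4 nodes, 2 edges  {1-p->4 4-r->1}
[2] R3 @ {0↦1, 1↦4}  ⇒  3 nodes, 0 edges  {∅}
halt: no rule applies after step 2

Answer: 2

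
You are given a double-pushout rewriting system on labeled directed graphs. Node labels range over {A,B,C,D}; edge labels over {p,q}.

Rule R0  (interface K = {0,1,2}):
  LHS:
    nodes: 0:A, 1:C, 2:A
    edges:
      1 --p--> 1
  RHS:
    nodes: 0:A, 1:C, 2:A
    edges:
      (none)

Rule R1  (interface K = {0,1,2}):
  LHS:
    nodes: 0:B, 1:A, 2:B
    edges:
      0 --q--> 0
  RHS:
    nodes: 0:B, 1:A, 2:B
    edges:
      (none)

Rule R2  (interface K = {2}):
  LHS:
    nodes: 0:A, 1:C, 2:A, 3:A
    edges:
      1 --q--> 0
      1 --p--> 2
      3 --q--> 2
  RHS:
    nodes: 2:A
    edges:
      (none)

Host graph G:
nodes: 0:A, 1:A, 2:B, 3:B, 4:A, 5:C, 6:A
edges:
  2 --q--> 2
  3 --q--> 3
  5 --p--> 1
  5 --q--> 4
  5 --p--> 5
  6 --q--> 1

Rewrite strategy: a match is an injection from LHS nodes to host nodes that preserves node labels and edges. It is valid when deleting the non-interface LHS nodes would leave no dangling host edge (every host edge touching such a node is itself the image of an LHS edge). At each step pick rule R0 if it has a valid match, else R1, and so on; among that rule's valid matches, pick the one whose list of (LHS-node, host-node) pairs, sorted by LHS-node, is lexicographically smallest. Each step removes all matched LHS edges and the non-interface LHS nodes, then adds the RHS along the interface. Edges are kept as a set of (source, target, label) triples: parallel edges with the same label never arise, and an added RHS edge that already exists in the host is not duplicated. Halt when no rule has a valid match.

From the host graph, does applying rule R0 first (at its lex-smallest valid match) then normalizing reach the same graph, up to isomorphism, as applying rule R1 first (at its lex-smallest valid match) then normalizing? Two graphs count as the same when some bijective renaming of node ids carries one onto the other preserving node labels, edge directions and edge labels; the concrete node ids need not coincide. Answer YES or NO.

Answer: YES

Rewrite trace:
branch R0-first: apply at {0↦0, 1↦5, 2↦1} → |E|=5, then 3 more step(s) → NF |V|=4 |E|=0 V={0:A, 1:A, 2:B, 3:B} E=∅
branch R1-first: apply at {0↦2, 1↦0, 2↦3} → |E|=5, then 3 more step(s) → NF |V|=4 |E|=0 V={0:A, 1:A, 2:B, 3:B} E=∅
graphs isomorphic (equal up to label-preserving node renaming)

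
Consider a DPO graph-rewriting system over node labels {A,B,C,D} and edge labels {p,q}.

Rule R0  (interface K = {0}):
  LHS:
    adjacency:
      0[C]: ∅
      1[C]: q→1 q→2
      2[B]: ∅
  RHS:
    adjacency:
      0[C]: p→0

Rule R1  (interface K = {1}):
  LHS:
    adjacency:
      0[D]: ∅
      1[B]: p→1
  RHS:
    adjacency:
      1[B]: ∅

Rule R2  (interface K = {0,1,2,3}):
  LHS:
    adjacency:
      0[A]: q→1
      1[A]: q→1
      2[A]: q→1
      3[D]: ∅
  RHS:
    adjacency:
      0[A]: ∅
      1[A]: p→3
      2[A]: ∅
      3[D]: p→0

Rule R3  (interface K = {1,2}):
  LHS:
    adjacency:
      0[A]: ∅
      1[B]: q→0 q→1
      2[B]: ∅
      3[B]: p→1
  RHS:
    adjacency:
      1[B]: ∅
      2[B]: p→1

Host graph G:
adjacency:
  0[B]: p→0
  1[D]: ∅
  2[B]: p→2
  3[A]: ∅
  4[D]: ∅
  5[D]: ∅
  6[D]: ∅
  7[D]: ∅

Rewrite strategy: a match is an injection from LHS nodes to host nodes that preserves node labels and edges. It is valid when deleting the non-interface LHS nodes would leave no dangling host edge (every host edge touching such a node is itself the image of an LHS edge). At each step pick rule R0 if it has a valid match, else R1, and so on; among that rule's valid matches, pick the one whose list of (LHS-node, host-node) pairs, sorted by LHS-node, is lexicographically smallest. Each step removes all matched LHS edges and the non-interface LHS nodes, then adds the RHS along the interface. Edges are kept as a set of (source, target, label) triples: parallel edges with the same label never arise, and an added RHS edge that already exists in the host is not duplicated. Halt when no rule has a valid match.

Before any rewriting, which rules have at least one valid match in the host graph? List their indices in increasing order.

Answer: [R1]

Rewrite trace:
R0: no valid match — LHS pattern not found
R1: 10 valid matches — {0↦1, 1↦0}, {0↦1, 1↦2}, {0↦4, 1↦0} (+7 more)
R2: no valid match — LHS pattern not found
R3: no valid match — LHS pattern not found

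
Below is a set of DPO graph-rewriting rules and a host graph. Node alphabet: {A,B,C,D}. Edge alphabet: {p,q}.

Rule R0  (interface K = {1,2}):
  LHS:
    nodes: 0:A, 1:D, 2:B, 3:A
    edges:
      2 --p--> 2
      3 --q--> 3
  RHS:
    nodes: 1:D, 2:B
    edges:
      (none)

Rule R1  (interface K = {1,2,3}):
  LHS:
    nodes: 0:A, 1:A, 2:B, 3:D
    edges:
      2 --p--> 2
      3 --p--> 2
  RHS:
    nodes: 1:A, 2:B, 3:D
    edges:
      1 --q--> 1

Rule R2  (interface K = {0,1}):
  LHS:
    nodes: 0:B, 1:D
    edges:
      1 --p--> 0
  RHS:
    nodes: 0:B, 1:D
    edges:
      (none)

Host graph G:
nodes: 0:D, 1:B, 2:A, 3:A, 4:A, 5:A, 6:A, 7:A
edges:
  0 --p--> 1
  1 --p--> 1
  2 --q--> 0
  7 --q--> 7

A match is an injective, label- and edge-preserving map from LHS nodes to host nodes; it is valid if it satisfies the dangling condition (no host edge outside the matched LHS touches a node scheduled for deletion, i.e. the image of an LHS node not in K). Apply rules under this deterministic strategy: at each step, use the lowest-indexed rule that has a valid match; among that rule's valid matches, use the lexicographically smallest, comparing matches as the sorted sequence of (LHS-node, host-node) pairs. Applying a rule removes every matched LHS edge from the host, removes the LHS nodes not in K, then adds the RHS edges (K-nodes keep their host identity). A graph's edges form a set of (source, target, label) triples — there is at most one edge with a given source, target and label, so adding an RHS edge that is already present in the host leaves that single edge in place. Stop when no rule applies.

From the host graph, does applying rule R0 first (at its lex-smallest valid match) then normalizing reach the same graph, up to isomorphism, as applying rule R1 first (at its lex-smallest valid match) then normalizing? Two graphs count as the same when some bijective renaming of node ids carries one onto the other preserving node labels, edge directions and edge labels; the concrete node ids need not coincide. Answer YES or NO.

branch R0-first: apply at {0↦3, 1↦0, 2↦1, 3↦7} → |E|=2, then 1 more step(s) → NF |V|=6 |E|=1 V={0:D, 1:B, 2:A, 4:A, 5:A, 6:A} E=2-q->0
branch R1-first: apply at {0↦3, 1↦2, 2↦1, 3↦0} → |E|=3, then 0 more step(s) → NF |V|=7 |E|=3 V={0:D, 1:B, 2:A, 4:A, 5:A, 6:A, 7:A} E=2-q->0 2-q->2 7-q->7
graphs not isomorphic

Answer: NO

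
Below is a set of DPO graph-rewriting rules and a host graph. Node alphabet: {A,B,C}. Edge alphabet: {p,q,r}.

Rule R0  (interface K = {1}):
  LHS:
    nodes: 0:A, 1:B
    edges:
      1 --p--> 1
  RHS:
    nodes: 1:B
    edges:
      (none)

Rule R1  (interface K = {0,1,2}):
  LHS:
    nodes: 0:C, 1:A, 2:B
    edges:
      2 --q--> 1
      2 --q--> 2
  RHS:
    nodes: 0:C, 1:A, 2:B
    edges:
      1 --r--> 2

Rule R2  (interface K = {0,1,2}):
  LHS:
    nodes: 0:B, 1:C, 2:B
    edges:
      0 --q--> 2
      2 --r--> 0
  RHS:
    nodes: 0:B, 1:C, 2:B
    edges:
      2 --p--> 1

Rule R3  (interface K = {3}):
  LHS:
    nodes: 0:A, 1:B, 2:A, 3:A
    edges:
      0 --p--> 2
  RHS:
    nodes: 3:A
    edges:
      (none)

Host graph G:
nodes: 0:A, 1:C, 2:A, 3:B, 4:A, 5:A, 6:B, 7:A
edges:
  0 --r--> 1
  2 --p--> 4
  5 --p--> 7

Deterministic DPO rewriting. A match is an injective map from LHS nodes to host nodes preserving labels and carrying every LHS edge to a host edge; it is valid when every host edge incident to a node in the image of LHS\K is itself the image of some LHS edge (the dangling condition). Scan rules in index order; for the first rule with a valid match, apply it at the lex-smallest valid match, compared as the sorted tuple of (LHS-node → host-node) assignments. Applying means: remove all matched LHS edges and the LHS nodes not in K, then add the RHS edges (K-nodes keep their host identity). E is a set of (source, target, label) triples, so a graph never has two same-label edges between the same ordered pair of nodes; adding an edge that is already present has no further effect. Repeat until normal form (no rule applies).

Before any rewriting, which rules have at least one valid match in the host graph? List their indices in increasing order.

R0: no valid match — LHS pattern not found
R1: no valid match — LHS pattern not found
R2: no valid match — LHS pattern not found
R3: 12 valid matches — {0↦2, 1↦3, 2↦4, 3↦0}, {0↦2, 1↦3, 2↦4, 3↦5}, {0↦2, 1↦3, 2↦4, 3↦7} (+9 more)

Answer: [R3]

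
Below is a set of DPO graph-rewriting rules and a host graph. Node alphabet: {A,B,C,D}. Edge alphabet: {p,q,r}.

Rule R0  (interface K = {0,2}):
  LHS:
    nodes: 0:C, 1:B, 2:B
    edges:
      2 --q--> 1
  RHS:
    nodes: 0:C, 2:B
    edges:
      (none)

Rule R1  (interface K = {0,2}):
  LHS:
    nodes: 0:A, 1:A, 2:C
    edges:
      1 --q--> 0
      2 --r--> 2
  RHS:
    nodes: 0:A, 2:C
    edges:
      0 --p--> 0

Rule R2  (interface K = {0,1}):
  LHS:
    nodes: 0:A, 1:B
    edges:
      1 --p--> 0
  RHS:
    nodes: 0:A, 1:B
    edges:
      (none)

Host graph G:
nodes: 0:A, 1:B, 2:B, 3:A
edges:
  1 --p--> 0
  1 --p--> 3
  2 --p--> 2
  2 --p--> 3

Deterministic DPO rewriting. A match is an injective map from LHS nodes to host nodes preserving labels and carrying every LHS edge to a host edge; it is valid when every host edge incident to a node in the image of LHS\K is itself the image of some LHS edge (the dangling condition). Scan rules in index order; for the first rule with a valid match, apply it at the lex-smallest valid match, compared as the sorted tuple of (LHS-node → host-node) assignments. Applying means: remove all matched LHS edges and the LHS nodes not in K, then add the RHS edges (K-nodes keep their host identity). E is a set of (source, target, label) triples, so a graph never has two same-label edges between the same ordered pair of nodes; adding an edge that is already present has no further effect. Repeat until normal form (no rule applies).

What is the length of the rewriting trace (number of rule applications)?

[0] host  ⇒  4 nodes, 4 edges  {1-p->0 1-p->3 2-p->2 2-p->3}
[1] R2 @ {0↦0, 1↦1}  ⇒  4 nodes, 3 edges  {1-p->3 2-p->2 2-p->3}
[2] R2 @ {0↦3, 1↦1}  ⇒  4 nodes, 2 edges  {2-p->2 2-p->3}
[3] R2 @ {0↦3, 1↦2}  ⇒  4 nodes, 1 edges  {2-p->2}
final graph: no rule applies after step 3

Answer: 3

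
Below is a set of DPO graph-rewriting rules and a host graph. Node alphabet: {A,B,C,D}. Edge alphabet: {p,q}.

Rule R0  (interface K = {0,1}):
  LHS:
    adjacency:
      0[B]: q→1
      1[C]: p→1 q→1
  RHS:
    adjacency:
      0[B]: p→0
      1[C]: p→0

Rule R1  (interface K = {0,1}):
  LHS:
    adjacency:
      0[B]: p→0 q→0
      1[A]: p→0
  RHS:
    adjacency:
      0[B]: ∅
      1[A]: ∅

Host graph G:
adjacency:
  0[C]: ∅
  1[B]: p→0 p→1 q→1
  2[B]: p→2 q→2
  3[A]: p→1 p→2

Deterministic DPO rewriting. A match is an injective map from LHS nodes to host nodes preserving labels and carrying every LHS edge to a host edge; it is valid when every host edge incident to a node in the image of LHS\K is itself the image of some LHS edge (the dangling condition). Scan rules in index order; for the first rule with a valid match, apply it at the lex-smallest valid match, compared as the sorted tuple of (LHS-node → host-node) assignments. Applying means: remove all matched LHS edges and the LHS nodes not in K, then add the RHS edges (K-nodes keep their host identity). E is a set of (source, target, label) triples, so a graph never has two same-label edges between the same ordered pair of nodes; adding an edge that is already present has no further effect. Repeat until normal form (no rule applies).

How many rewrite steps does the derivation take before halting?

[0] host  ⇒  4 nodes, 7 edges  {1-p->0 1-p->1 1-q->1 2-p->2 2-q->2 3-p->1 3-p->2}
[1] R1 @ {0↦1, 1↦3}  ⇒  4 nodes, 4 edges  {1-p->0 2-p->2 2-q->2 3-p->2}
[2] R1 @ {0↦2, 1↦3}  ⇒  4 nodes, 1 edges  {1-p->0}
halt: no rule applies after step 2

Answer: 2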